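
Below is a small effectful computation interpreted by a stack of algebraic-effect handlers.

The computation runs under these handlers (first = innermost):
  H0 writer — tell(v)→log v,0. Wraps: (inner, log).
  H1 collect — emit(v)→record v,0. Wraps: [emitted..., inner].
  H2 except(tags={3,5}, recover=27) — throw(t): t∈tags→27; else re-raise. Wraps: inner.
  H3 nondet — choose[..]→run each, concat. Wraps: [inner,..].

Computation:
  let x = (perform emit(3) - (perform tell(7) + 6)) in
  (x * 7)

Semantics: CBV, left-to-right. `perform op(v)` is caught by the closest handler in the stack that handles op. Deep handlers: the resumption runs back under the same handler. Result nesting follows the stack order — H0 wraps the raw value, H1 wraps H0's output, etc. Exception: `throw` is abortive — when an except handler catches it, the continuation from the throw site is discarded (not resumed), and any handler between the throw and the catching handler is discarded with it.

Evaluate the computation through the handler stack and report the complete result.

Answer: [[3, (-42, (7))]]

Step-by-step:
emit(3) @ H1 ⇒ out+=3
tell(7) @ H0 ⇒ log+=7
H0 returns (-42, (7))
H1 returns [3, (-42, (7))]
H2 returns [3, (-42, (7))]
H3 returns [[3, (-42, (7))]]
= [[3, (-42, (7))]]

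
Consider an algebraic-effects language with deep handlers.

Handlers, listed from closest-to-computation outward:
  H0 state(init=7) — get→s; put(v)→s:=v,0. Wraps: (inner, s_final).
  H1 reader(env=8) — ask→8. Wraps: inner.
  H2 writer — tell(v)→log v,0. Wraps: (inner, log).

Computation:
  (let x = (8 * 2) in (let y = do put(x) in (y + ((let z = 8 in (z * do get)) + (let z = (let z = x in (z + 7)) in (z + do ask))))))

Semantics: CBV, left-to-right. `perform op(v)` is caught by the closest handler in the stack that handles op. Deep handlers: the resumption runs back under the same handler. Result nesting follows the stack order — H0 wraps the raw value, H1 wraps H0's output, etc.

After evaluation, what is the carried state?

Answer: 16

Step-by-step:
put(16) @ H0 ⇒ s:=16
get @ H0 ⇒ 16
ask @ H1 ⇒ 8
H0 returns (159, 16)
H1 returns (159, 16)
H2 returns ((159, 16), ())
= ((159, 16), ())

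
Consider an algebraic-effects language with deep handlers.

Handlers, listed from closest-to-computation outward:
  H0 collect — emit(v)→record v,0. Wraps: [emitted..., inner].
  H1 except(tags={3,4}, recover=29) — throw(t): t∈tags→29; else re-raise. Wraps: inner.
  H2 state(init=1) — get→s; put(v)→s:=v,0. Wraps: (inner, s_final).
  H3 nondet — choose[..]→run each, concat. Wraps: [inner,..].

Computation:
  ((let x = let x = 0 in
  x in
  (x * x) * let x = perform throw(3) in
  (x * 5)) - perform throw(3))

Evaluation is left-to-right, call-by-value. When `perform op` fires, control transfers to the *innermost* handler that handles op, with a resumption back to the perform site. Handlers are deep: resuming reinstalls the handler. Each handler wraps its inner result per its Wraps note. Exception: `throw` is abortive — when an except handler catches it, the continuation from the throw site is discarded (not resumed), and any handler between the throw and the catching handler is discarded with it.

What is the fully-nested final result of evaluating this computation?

Answer: [(29, 1)]

Evaluation trace:
throw(3) @ H1 caught ⇒ 29
H2 returns (29, 1)
H3 returns [(29, 1)]
= [(29, 1)]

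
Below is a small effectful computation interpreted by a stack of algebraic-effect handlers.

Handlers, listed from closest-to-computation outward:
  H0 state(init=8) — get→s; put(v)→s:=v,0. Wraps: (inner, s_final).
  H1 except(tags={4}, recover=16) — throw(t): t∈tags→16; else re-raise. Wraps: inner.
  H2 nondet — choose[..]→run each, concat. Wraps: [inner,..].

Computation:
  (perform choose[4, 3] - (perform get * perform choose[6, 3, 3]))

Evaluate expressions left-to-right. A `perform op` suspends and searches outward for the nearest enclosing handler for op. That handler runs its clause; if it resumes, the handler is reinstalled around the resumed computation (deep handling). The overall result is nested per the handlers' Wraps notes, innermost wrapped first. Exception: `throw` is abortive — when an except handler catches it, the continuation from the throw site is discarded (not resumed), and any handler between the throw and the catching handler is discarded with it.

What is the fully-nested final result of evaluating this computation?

Answer: [(-44, 8), (-20, 8), (-20, 8), (-45, 8), (-21, 8), (-21, 8)]

Step-by-step:
choose[4, 3] @ H2
  branch[0] choose=4:
    get @ H0 ⇒ 8
    choose[6, 3, 3] @ H2
      branch[0] choose=6:
        H0 returns (-44, 8)
        H1 returns (-44, 8)
        H2 returns [(-44, 8)]
      branch[1] choose=3:
        H0 returns (-20, 8)
        H1 returns (-20, 8)
        H2 returns [(-20, 8)]
      branch[2] choose=3:
        H0 returns (-20, 8)
        H1 returns (-20, 8)
        H2 returns [(-20, 8)]
  branch[1] choose=3:
    get @ H0 ⇒ 8
    choose[6, 3, 3] @ H2
      branch[0] choose=6:
        H0 returns (-45, 8)
        H1 returns (-45, 8)
        H2 returns [(-45, 8)]
      branch[1] choose=3:
        H0 returns (-21, 8)
        H1 returns (-21, 8)
        H2 returns [(-21, 8)]
      branch[2] choose=3:
        H0 returns (-21, 8)
        H1 returns (-21, 8)
        H2 returns [(-21, 8)]
= [(-44, 8), (-20, 8), (-20, 8), (-45, 8), (-21, 8), (-21, 8)]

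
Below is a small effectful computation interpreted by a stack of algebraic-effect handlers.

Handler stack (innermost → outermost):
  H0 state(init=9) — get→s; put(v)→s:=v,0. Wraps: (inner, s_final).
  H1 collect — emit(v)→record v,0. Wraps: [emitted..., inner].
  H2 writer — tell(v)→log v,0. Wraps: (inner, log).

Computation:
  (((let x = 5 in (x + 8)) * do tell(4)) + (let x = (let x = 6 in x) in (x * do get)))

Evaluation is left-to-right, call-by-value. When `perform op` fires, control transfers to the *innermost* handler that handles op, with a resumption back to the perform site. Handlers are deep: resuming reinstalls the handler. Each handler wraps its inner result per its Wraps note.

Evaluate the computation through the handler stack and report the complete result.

Answer: ([(54, 9)], (4))

Evaluation trace:
tell(4) @ H2 ⇒ log+=4
get @ H0 ⇒ 9
H0 returns (54, 9)
H1 returns [(54, 9)]
H2 returns ([(54, 9)], (4))
= ([(54, 9)], (4))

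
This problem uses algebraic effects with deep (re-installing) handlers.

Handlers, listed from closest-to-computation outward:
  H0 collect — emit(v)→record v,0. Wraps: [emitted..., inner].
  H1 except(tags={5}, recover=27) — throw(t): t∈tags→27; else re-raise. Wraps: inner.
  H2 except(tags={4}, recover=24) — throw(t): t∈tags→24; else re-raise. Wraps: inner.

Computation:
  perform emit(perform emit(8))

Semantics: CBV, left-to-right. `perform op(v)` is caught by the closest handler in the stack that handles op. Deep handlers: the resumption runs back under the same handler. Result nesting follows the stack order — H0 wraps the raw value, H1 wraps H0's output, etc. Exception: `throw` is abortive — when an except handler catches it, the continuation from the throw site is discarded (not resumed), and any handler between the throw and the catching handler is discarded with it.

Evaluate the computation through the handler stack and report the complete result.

Answer: [8, 0, 0]

Working:
emit(8) @ H0 ⇒ out+=8
emit(0) @ H0 ⇒ out+=0
H0 returns [8, 0, 0]
H1 returns [8, 0, 0]
H2 returns [8, 0, 0]
= [8, 0, 0]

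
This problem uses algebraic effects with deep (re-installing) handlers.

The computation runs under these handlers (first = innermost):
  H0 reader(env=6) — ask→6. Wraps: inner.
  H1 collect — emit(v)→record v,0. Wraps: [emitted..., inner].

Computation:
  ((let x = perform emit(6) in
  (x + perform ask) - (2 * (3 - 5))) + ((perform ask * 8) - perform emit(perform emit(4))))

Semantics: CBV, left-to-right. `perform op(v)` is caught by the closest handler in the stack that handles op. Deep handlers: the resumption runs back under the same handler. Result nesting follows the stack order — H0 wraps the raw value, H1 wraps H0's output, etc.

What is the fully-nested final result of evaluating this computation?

Answer: [6, 4, 0, 58]

Evaluation trace:
emit(6) @ H1 ⇒ out+=6
ask @ H0 ⇒ 6
ask @ H0 ⇒ 6
emit(4) @ H1 ⇒ out+=4
emit(0) @ H1 ⇒ out+=0
H0 returns 58
H1 returns [6, 4, 0, 58]
= [6, 4, 0, 58]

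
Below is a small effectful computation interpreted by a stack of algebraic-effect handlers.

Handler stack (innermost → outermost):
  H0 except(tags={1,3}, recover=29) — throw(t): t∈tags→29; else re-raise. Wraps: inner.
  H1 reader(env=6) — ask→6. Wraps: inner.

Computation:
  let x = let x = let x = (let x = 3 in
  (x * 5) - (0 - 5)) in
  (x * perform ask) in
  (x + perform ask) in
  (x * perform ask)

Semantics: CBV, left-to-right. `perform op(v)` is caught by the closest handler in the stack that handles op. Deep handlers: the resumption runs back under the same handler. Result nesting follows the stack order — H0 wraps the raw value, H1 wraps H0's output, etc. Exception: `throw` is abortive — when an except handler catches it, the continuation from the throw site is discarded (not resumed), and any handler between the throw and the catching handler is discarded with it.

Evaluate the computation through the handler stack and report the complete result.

Evaluation trace:
ask @ H1 ⇒ 6
ask @ H1 ⇒ 6
ask @ H1 ⇒ 6
H0 returns 756
H1 returns 756
= 756

Answer: 756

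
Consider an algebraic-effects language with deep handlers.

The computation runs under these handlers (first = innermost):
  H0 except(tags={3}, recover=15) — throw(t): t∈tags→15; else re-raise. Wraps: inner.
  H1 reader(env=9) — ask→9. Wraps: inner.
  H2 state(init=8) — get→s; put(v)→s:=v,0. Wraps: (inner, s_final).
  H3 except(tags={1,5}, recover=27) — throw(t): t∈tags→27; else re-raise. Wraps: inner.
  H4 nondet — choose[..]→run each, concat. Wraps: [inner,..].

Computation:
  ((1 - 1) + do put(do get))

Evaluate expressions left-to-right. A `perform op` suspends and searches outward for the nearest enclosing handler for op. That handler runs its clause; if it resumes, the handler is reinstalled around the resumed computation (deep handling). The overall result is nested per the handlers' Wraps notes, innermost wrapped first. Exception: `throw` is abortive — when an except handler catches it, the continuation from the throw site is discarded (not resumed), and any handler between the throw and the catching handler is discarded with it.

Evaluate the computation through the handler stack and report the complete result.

Answer: [(0, 8)]

Working:
get @ H2 ⇒ 8
put(8) @ H2 ⇒ s:=8
H0 returns 0
H1 returns 0
H2 returns (0, 8)
H3 returns (0, 8)
H4 returns [(0, 8)]
= [(0, 8)]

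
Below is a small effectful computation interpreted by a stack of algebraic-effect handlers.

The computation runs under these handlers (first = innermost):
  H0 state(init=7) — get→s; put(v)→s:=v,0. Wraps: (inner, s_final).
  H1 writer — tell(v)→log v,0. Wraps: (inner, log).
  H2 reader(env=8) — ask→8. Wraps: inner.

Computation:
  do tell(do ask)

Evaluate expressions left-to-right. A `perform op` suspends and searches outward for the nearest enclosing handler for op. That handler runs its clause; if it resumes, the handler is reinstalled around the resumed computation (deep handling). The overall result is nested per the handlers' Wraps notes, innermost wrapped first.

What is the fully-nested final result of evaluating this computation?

Answer: ((0, 7), (8))

Evaluation trace:
ask @ H2 ⇒ 8
tell(8) @ H1 ⇒ log+=8
H0 returns (0, 7)
H1 returns ((0, 7), (8))
H2 returns ((0, 7), (8))
= ((0, 7), (8))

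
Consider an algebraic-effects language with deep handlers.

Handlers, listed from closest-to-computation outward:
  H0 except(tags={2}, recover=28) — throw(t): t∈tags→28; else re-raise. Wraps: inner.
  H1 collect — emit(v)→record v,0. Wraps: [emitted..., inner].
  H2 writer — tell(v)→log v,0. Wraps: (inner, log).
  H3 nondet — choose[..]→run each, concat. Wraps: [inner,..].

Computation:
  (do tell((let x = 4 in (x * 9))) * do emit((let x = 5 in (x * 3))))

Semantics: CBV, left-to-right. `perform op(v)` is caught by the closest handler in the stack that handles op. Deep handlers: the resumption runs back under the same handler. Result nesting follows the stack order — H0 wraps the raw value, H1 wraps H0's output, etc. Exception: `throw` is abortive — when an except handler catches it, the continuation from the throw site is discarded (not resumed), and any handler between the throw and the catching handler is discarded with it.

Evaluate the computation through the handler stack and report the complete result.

Step-by-step:
tell(36) @ H2 ⇒ log+=36
emit(15) @ H1 ⇒ out+=15
H0 returns 0
H1 returns [15, 0]
H2 returns ([15, 0], (36))
H3 returns [([15, 0], (36))]
= [([15, 0], (36))]

Answer: [([15, 0], (36))]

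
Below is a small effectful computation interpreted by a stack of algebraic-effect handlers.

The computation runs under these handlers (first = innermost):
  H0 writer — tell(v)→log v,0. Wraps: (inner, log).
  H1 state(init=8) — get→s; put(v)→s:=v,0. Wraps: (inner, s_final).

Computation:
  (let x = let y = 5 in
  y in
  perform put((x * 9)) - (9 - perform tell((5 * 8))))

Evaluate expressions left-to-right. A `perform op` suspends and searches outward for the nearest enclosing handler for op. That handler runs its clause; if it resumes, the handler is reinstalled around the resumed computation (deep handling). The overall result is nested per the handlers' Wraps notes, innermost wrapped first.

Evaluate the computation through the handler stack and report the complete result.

Step-by-step:
put(45) @ H1 ⇒ s:=45
tell(40) @ H0 ⇒ log+=40
H0 returns (-9, (40))
H1 returns ((-9, (40)), 45)
= ((-9, (40)), 45)

Answer: ((-9, (40)), 45)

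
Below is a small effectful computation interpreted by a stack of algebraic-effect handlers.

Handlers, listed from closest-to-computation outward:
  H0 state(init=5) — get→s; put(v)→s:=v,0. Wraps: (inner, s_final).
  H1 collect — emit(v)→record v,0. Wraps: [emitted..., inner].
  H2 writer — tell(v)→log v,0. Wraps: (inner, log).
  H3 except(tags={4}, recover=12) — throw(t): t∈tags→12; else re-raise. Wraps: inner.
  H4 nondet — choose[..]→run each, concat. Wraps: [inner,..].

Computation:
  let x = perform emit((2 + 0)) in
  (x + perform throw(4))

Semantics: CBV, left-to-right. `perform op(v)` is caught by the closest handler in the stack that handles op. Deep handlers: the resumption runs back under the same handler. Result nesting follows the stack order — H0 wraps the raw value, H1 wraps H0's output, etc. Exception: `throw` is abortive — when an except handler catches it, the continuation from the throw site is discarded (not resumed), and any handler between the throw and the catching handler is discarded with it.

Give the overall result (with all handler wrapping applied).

Evaluation trace:
emit(2) @ H1 ⇒ out+=2
throw(4) @ H3 caught ⇒ 12
H4 returns [12]
= [12]

Answer: [12]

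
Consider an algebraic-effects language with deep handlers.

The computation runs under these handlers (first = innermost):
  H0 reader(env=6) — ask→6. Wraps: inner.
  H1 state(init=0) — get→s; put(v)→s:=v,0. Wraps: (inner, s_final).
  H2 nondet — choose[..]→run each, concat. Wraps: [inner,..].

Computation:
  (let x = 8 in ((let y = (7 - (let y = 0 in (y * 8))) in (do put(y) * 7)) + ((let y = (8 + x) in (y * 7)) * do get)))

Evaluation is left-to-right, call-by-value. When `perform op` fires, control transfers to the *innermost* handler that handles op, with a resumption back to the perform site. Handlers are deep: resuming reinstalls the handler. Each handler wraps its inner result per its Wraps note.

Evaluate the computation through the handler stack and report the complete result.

Step-by-step:
put(7) @ H1 ⇒ s:=7
get @ H1 ⇒ 7
H0 returns 784
H1 returns (784, 7)
H2 returns [(784, 7)]
= [(784, 7)]

Answer: [(784, 7)]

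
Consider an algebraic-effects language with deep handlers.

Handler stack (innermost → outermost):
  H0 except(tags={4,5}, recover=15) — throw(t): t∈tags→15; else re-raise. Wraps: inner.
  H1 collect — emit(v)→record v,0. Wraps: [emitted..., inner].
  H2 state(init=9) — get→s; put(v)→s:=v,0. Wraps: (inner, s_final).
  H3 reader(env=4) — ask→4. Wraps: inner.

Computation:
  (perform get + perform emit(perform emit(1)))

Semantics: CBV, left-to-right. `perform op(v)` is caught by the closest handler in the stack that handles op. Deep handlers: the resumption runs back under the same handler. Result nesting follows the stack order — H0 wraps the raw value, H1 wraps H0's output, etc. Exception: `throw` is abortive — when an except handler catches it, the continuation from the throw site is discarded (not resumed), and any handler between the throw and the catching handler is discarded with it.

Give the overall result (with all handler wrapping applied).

Answer: ([1, 0, 9], 9)

Working:
get @ H2 ⇒ 9
emit(1) @ H1 ⇒ out+=1
emit(0) @ H1 ⇒ out+=0
H0 returns 9
H1 returns [1, 0, 9]
H2 returns ([1, 0, 9], 9)
H3 returns ([1, 0, 9], 9)
= ([1, 0, 9], 9)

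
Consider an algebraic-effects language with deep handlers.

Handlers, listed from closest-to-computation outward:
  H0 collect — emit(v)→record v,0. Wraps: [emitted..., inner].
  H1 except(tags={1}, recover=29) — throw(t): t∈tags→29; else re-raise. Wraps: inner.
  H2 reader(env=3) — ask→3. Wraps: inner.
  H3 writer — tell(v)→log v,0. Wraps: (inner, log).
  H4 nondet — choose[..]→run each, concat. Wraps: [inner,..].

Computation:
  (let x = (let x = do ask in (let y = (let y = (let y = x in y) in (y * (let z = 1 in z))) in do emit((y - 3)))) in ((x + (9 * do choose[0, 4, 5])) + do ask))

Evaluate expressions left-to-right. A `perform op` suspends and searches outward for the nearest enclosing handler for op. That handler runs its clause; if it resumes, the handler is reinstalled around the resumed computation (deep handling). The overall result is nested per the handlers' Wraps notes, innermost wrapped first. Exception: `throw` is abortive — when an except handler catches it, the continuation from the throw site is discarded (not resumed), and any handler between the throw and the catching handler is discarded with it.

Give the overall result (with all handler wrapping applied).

Working:
ask @ H2 ⇒ 3
emit(0) @ H0 ⇒ out+=0
choose[0, 4, 5] @ H4
  branch[0] choose=0:
    ask @ H2 ⇒ 3
    H0 returns [0, 3]
    H1 returns [0, 3]
    H2 returns [0, 3]
    H3 returns ([0, 3], ())
    H4 returns [([0, 3], ())]
  branch[1] choose=4:
    ask @ H2 ⇒ 3
    H0 returns [0, 39]
    H1 returns [0, 39]
    H2 returns [0, 39]
    H3 returns ([0, 39], ())
    H4 returns [([0, 39], ())]
  branch[2] choose=5:
    ask @ H2 ⇒ 3
    H0 returns [0, 48]
    H1 returns [0, 48]
    H2 returns [0, 48]
    H3 returns ([0, 48], ())
    H4 returns [([0, 48], ())]
= [([0, 3], ()), ([0, 39], ()), ([0, 48], ())]

Answer: [([0, 3], ()), ([0, 39], ()), ([0, 48], ())]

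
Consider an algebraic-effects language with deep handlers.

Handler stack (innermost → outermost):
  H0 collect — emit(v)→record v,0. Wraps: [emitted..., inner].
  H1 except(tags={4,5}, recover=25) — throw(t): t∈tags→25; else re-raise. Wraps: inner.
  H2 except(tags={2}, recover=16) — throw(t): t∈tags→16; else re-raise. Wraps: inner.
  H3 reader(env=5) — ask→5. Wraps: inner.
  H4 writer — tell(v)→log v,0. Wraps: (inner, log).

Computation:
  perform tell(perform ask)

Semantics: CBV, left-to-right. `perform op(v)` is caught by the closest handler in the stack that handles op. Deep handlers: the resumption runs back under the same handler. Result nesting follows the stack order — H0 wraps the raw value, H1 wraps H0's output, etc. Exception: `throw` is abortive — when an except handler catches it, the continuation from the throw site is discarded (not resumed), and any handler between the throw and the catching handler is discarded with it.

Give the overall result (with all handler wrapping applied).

Answer: ([0], (5))

Step-by-step:
ask @ H3 ⇒ 5
tell(5) @ H4 ⇒ log+=5
H0 returns [0]
H1 returns [0]
H2 returns [0]
H3 returns [0]
H4 returns ([0], (5))
= ([0], (5))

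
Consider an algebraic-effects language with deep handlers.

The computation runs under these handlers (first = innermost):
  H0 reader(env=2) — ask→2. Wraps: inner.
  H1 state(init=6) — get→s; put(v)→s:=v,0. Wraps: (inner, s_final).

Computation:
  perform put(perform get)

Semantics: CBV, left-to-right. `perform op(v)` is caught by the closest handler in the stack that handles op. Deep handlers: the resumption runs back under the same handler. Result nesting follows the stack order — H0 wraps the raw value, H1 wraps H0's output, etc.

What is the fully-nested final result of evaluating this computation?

Answer: (0, 6)

Step-by-step:
get @ H1 ⇒ 6
put(6) @ H1 ⇒ s:=6
H0 returns 0
H1 returns (0, 6)
= (0, 6)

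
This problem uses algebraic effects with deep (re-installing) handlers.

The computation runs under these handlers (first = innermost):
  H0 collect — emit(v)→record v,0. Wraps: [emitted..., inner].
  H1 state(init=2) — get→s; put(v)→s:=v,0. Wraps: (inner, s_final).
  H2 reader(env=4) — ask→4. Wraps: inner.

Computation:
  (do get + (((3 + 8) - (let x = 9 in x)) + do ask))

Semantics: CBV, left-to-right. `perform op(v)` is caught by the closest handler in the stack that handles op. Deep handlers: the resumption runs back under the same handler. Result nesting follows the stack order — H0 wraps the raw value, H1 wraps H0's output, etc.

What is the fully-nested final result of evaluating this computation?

Answer: ([8], 2)

Working:
get @ H1 ⇒ 2
ask @ H2 ⇒ 4
H0 returns [8]
H1 returns ([8], 2)
H2 returns ([8], 2)
= ([8], 2)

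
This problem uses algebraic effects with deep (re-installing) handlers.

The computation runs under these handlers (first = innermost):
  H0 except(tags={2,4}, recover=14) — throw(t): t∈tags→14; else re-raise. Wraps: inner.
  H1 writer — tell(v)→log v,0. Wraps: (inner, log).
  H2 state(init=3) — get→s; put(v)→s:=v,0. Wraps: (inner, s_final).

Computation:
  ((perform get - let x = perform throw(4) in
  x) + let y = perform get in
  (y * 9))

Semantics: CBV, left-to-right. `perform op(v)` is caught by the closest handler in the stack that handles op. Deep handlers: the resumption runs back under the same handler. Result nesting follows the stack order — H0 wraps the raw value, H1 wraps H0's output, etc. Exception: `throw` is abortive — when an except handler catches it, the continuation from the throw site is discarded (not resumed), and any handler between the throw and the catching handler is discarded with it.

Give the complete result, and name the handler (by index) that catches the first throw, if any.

Answer: ((14, ()), 3) ; first throw caught by: H0

Step-by-step:
get @ H2 ⇒ 3
throw(4) @ H0 caught ⇒ 14
H1 returns (14, ())
H2 returns ((14, ()), 3)
= ((14, ()), 3)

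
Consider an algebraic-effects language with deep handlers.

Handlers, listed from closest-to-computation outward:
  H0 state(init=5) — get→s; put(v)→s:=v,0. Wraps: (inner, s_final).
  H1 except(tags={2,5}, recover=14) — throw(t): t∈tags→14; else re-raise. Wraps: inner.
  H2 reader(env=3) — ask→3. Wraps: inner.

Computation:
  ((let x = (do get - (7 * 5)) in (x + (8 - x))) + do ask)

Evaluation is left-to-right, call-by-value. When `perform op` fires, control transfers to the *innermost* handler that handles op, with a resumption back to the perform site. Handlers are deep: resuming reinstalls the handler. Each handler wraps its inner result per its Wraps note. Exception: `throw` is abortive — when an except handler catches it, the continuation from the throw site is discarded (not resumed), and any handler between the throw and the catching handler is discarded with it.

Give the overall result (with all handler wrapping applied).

Step-by-step:
get @ H0 ⇒ 5
ask @ H2 ⇒ 3
H0 returns (11, 5)
H1 returns (11, 5)
H2 returns (11, 5)
= (11, 5)

Answer: (11, 5)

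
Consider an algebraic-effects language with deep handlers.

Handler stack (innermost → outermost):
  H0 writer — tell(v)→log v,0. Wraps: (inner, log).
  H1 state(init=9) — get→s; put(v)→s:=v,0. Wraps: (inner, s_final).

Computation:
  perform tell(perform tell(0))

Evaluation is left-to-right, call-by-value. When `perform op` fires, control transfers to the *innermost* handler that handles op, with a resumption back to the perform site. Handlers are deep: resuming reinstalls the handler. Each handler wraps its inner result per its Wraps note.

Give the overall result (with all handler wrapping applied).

Answer: ((0, (0, 0)), 9)

Working:
tell(0) @ H0 ⇒ log+=0
tell(0) @ H0 ⇒ log+=0
H0 returns (0, (0, 0))
H1 returns ((0, (0, 0)), 9)
= ((0, (0, 0)), 9)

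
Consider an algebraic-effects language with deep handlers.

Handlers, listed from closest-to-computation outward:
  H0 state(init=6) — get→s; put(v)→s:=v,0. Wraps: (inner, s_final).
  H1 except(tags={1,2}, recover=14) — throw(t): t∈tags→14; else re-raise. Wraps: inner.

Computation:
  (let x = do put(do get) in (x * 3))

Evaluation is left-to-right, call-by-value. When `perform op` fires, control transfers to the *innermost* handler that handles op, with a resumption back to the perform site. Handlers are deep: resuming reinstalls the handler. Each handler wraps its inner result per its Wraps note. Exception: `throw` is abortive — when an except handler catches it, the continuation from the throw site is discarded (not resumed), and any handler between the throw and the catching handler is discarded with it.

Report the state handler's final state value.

Step-by-step:
get @ H0 ⇒ 6
put(6) @ H0 ⇒ s:=6
H0 returns (0, 6)
H1 returns (0, 6)
= (0, 6)

Answer: 6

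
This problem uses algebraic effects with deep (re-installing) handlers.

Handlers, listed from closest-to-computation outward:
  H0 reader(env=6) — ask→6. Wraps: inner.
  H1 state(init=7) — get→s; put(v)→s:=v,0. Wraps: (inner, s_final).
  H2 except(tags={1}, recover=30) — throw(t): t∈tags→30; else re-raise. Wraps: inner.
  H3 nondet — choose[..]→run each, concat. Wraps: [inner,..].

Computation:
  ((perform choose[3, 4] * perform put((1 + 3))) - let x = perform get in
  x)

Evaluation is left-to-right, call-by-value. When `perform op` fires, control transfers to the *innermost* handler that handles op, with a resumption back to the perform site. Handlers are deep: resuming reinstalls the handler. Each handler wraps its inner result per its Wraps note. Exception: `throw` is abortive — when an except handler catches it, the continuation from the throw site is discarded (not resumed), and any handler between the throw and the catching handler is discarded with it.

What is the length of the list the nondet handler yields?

Working:
choose[3, 4] @ H3
  branch[0] choose=3:
    put(4) @ H1 ⇒ s:=4
    get @ H1 ⇒ 4
    H0 returns -4
    H1 returns (-4, 4)
    H2 returns (-4, 4)
    H3 returns [(-4, 4)]
  branch[1] choose=4:
    put(4) @ H1 ⇒ s:=4
    get @ H1 ⇒ 4
    H0 returns -4
    H1 returns (-4, 4)
    H2 returns (-4, 4)
    H3 returns [(-4, 4)]
= [(-4, 4), (-4, 4)]

Answer: 2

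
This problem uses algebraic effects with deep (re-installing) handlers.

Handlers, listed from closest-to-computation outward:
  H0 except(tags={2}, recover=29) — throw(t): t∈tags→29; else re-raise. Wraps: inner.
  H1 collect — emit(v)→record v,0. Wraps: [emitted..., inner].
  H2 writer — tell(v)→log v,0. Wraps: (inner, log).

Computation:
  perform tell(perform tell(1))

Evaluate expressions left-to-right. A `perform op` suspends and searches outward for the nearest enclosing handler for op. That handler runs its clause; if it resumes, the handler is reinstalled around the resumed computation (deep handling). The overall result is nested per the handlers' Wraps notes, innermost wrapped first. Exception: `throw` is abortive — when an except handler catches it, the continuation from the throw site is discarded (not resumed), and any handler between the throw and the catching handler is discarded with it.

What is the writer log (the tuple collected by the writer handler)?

Answer: (1, 0)

Working:
tell(1) @ H2 ⇒ log+=1
tell(0) @ H2 ⇒ log+=0
H0 returns 0
H1 returns [0]
H2 returns ([0], (1, 0))
= ([0], (1, 0))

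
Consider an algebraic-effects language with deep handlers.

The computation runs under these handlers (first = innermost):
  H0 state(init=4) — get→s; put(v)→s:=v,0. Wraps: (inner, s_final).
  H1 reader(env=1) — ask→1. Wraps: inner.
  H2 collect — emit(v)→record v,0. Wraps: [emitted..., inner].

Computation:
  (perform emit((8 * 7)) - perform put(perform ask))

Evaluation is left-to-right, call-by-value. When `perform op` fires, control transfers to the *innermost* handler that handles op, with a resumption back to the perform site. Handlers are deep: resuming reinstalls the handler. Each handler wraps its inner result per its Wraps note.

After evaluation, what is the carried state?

Evaluation trace:
emit(56) @ H2 ⇒ out+=56
ask @ H1 ⇒ 1
put(1) @ H0 ⇒ s:=1
H0 returns (0, 1)
H1 returns (0, 1)
H2 returns [56, (0, 1)]
= [56, (0, 1)]

Answer: 1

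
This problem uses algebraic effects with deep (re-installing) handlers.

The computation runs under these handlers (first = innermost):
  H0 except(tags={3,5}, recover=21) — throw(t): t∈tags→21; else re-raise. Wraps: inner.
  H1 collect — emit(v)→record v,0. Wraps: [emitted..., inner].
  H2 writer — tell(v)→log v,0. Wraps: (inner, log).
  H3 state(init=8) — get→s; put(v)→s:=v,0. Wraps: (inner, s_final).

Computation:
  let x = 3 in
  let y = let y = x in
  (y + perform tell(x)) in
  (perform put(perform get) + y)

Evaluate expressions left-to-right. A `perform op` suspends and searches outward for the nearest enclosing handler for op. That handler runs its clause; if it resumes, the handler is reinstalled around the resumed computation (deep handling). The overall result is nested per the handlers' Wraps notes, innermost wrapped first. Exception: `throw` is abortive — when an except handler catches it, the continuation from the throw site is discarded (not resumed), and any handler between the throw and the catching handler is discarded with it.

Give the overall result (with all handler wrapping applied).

Evaluation trace:
tell(3) @ H2 ⇒ log+=3
get @ H3 ⇒ 8
put(8) @ H3 ⇒ s:=8
H0 returns 3
H1 returns [3]
H2 returns ([3], (3))
H3 returns (([3], (3)), 8)
= (([3], (3)), 8)

Answer: (([3], (3)), 8)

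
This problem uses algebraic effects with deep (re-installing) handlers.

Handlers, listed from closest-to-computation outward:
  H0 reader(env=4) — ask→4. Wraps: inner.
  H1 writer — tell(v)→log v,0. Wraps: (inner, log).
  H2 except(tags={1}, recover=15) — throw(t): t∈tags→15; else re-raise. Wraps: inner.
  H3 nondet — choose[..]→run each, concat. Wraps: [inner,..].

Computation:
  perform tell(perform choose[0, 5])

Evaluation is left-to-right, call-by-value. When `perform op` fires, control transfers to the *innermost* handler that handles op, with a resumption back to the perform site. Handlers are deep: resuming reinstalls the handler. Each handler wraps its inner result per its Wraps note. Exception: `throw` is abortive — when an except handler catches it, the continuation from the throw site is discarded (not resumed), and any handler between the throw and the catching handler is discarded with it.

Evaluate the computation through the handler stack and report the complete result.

Working:
choose[0, 5] @ H3
  branch[0] choose=0:
    tell(0) @ H1 ⇒ log+=0
    H0 returns 0
    H1 returns (0, (0))
    H2 returns (0, (0))
    H3 returns [(0, (0))]
  branch[1] choose=5:
    tell(5) @ H1 ⇒ log+=5
    H0 returns 0
    H1 returns (0, (5))
    H2 returns (0, (5))
    H3 returns [(0, (5))]
= [(0, (0)), (0, (5))]

Answer: [(0, (0)), (0, (5))]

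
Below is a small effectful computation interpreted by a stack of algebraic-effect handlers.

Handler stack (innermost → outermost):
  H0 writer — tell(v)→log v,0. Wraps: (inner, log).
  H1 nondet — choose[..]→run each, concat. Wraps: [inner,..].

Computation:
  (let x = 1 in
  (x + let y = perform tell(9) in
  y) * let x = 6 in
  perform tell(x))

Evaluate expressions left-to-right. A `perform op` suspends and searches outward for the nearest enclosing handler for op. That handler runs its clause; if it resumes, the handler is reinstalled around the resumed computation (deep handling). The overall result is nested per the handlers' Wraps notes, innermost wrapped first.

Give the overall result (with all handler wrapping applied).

Working:
tell(9) @ H0 ⇒ log+=9
tell(6) @ H0 ⇒ log+=6
H0 returns (0, (9, 6))
H1 returns [(0, (9, 6))]
= [(0, (9, 6))]

Answer: [(0, (9, 6))]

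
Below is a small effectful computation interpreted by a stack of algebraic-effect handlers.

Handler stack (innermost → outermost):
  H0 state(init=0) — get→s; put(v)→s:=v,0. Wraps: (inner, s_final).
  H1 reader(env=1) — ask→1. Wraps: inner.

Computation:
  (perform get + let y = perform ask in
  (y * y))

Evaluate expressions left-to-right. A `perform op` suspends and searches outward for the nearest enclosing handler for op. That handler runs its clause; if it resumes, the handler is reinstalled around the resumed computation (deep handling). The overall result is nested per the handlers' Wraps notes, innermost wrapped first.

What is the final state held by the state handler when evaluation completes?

Working:
get @ H0 ⇒ 0
ask @ H1 ⇒ 1
H0 returns (1, 0)
H1 returns (1, 0)
= (1, 0)

Answer: 0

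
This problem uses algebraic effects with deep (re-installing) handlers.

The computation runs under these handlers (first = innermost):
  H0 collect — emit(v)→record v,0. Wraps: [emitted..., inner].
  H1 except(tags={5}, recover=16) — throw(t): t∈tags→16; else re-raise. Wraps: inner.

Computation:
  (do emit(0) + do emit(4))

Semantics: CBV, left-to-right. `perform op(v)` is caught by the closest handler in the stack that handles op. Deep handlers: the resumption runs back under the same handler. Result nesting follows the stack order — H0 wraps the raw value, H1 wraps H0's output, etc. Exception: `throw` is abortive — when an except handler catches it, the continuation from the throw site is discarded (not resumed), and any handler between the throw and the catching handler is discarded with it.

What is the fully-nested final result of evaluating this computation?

Step-by-step:
emit(0) @ H0 ⇒ out+=0
emit(4) @ H0 ⇒ out+=4
H0 returns [0, 4, 0]
H1 returns [0, 4, 0]
= [0, 4, 0]

Answer: [0, 4, 0]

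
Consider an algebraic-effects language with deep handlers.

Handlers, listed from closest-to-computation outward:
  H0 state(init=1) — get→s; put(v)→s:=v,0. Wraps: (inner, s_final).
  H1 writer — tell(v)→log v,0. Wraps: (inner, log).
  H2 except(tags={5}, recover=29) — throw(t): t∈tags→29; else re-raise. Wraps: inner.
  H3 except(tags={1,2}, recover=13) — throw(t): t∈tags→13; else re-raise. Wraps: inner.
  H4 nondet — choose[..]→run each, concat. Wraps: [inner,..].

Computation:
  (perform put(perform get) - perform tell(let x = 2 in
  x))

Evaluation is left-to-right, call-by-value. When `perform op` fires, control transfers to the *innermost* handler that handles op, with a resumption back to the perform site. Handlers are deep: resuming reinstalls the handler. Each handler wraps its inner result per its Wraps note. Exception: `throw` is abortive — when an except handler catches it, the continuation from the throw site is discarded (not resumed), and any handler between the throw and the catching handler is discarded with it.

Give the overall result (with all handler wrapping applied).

Answer: [((0, 1), (2))]

Working:
get @ H0 ⇒ 1
put(1) @ H0 ⇒ s:=1
tell(2) @ H1 ⇒ log+=2
H0 returns (0, 1)
H1 returns ((0, 1), (2))
H2 returns ((0, 1), (2))
H3 returns ((0, 1), (2))
H4 returns [((0, 1), (2))]
= [((0, 1), (2))]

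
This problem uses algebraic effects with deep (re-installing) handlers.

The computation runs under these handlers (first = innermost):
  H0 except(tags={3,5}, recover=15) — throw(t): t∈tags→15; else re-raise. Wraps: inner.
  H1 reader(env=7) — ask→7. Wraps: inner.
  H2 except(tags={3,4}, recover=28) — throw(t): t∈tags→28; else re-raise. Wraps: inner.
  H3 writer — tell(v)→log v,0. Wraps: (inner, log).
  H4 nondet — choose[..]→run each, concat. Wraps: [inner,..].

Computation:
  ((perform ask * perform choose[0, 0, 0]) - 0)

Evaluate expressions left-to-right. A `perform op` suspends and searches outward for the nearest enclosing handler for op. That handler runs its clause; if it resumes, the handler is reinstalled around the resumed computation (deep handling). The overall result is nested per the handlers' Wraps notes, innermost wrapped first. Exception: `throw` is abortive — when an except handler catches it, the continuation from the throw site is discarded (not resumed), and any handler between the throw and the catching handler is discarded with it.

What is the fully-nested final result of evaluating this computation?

Evaluation trace:
ask @ H1 ⇒ 7
choose[0, 0, 0] @ H4
  branch[0] choose=0:
    H0 returns 0
    H1 returns 0
    H2 returns 0
    H3 returns (0, ())
    H4 returns [(0, ())]
  branch[1] choose=0:
    H0 returns 0
    H1 returns 0
    H2 returns 0
    H3 returns (0, ())
    H4 returns [(0, ())]
  branch[2] choose=0:
    H0 returns 0
    H1 returns 0
    H2 returns 0
    H3 returns (0, ())
    H4 returns [(0, ())]
= [(0, ()), (0, ()), (0, ())]

Answer: [(0, ()), (0, ()), (0, ())]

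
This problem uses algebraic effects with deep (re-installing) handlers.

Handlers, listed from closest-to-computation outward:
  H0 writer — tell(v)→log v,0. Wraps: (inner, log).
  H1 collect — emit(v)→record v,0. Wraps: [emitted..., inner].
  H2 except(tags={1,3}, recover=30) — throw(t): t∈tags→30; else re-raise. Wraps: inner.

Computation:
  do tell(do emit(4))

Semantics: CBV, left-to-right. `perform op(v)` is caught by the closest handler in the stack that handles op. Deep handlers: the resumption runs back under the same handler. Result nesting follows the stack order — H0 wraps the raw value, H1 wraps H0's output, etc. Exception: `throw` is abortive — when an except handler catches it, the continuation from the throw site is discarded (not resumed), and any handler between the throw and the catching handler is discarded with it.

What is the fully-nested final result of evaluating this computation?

Answer: [4, (0, (0))]

Evaluation trace:
emit(4) @ H1 ⇒ out+=4
tell(0) @ H0 ⇒ log+=0
H0 returns (0, (0))
H1 returns [4, (0, (0))]
H2 returns [4, (0, (0))]
= [4, (0, (0))]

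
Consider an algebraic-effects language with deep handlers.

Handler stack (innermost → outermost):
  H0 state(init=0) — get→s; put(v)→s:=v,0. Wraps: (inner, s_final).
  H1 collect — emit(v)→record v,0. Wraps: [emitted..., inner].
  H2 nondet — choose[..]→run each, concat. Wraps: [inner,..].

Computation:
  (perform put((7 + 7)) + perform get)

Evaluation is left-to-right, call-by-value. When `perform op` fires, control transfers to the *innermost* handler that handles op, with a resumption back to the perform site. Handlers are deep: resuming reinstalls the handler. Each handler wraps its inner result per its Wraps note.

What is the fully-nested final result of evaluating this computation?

Answer: [[(14, 14)]]

Step-by-step:
put(14) @ H0 ⇒ s:=14
get @ H0 ⇒ 14
H0 returns (14, 14)
H1 returns [(14, 14)]
H2 returns [[(14, 14)]]
= [[(14, 14)]]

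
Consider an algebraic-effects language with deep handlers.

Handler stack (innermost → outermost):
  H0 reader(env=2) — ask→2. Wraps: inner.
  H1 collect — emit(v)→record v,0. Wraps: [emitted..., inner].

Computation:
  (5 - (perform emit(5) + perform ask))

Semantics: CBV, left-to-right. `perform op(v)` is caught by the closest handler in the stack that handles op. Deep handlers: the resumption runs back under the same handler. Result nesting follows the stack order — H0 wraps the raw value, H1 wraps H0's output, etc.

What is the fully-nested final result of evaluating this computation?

Answer: [5, 3]

Evaluation trace:
emit(5) @ H1 ⇒ out+=5
ask @ H0 ⇒ 2
H0 returns 3
H1 returns [5, 3]
= [5, 3]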